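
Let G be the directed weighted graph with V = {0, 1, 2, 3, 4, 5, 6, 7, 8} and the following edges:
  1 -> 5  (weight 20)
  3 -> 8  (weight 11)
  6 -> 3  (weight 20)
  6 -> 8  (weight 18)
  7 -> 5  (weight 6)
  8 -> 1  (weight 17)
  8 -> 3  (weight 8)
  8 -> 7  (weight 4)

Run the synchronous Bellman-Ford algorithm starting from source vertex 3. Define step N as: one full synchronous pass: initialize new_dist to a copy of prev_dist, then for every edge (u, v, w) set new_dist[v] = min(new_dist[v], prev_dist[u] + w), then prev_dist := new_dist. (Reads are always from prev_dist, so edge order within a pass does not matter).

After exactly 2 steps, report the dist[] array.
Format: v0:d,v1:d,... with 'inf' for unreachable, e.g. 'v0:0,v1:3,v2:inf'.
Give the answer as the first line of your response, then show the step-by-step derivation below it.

v0:inf,v1:28,v2:inf,v3:0,v4:inf,v5:inf,v6:inf,v7:15,v8:11

step 1: dist = v0:inf,v1:inf,v2:inf,v3:0,v4:inf,v5:inf,v6:inf,v7:inf,v8:11
step 2: dist = v0:inf,v1:28,v2:inf,v3:0,v4:inf,v5:inf,v6:inf,v7:15,v8:11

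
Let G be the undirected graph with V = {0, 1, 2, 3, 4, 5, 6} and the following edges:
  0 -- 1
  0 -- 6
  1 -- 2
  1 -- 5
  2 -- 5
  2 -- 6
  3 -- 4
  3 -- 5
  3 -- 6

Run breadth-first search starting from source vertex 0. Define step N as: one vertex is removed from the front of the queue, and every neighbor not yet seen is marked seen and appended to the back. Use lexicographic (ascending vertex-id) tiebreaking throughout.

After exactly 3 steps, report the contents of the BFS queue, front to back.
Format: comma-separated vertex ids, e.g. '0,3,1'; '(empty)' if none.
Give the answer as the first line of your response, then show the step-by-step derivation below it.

2,5,3

step 1: dequeue 0; queue=[1,6]; order=0
step 2: dequeue 1; queue=[6,2,5]; order=0,1
step 3: dequeue 6; queue=[2,5,3]; order=0,1,6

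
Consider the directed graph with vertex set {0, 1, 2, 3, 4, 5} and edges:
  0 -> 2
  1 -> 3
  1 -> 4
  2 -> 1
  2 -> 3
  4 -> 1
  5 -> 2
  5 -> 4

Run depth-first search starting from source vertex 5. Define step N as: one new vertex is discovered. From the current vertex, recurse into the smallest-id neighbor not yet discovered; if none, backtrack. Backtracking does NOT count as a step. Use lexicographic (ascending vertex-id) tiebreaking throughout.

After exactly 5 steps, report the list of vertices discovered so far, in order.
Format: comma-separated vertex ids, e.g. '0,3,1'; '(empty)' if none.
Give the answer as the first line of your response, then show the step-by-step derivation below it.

5,2,1,3,4

step 1: discover 5; path=5; order=5
step 2: discover 2; path=5>2; order=5,2
step 3: discover 1; path=5>2>1; order=5,2,1
step 4: discover 3; path=5>2>1>3; order=5,2,1,3
step 5: discover 4; path=5>2>1>4; order=5,2,1,3,4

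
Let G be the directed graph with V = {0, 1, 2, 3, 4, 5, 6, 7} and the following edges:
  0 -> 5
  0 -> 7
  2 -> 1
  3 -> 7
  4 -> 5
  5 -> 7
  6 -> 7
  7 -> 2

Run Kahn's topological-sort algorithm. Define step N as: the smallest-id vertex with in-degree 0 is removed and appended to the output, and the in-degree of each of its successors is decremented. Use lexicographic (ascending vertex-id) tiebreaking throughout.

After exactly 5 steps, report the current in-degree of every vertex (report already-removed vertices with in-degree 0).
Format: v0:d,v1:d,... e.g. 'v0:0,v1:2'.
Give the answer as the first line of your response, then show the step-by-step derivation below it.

v0:0,v1:1,v2:1,v3:0,v4:0,v5:0,v6:0,v7:0

step 1: output 0; order=[0]; indeg=(0,1,1,0,0,1,0,3)
step 2: output 3; order=[0,3]; indeg=(0,1,1,0,0,1,0,2)
step 3: output 4; order=[0,3,4]; indeg=(0,1,1,0,0,0,0,2)
step 4: output 5; order=[0,3,4,5]; indeg=(0,1,1,0,0,0,0,1)
step 5: output 6; order=[0,3,4,5,6]; indeg=(0,1,1,0,0,0,0,0)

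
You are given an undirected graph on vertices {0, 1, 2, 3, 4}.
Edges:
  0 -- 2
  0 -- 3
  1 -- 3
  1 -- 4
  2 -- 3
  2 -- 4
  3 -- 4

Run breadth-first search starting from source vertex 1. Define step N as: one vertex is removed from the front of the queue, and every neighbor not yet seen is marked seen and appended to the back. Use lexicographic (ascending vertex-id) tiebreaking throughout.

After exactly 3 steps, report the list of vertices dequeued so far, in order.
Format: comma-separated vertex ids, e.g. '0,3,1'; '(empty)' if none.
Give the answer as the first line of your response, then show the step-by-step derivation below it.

1,3,4

step 1: dequeue 1; queue=[3,4]; order=1
step 2: dequeue 3; queue=[4,0,2]; order=1,3
step 3: dequeue 4; queue=[0,2]; order=1,3,4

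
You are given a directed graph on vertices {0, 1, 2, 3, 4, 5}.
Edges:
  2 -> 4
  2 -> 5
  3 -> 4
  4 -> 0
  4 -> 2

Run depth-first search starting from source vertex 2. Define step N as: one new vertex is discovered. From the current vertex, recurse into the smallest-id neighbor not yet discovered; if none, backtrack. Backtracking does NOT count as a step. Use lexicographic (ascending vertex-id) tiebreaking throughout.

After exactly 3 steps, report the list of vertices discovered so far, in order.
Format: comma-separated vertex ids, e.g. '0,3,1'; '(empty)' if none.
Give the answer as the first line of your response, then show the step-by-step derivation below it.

2,4,0

step 1: discover 2; path=2; order=2
step 2: discover 4; path=2>4; order=2,4
step 3: discover 0; path=2>4>0; order=2,4,0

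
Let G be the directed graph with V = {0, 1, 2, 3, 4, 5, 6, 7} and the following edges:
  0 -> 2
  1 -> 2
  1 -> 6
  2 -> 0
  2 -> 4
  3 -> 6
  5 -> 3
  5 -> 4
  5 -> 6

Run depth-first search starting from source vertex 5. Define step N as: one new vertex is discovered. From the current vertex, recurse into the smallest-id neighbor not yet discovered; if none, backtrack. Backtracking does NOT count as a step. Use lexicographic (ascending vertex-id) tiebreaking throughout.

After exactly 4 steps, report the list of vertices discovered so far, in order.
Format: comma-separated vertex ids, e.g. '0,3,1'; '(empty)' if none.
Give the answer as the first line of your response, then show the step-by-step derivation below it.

5,3,6,4

step 1: discover 5; path=5; order=5
step 2: discover 3; path=5>3; order=5,3
step 3: discover 6; path=5>3>6; order=5,3,6
step 4: discover 4; path=5>4; order=5,3,6,4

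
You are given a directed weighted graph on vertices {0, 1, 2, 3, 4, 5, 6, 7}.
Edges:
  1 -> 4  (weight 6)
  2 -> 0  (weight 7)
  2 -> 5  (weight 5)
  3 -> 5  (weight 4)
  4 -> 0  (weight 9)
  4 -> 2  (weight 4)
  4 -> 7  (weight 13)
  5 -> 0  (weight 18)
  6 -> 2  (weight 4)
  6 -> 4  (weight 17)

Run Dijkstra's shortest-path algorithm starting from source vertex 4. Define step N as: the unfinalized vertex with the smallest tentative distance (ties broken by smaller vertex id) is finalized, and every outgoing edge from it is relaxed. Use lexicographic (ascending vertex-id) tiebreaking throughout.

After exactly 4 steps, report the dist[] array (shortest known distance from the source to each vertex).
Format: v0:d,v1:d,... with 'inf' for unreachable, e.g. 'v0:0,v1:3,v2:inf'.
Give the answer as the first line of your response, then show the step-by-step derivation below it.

v0:9,v1:inf,v2:4,v3:inf,v4:0,v5:9,v6:inf,v7:13

step 1: dist = v0:9,v1:inf,v2:4,v3:inf,v4:0,v5:inf,v6:inf,v7:13
step 2: dist = v0:9,v1:inf,v2:4,v3:inf,v4:0,v5:9,v6:inf,v7:13
step 3: dist = v0:9,v1:inf,v2:4,v3:inf,v4:0,v5:9,v6:inf,v7:13
step 4: dist = v0:9,v1:inf,v2:4,v3:inf,v4:0,v5:9,v6:inf,v7:13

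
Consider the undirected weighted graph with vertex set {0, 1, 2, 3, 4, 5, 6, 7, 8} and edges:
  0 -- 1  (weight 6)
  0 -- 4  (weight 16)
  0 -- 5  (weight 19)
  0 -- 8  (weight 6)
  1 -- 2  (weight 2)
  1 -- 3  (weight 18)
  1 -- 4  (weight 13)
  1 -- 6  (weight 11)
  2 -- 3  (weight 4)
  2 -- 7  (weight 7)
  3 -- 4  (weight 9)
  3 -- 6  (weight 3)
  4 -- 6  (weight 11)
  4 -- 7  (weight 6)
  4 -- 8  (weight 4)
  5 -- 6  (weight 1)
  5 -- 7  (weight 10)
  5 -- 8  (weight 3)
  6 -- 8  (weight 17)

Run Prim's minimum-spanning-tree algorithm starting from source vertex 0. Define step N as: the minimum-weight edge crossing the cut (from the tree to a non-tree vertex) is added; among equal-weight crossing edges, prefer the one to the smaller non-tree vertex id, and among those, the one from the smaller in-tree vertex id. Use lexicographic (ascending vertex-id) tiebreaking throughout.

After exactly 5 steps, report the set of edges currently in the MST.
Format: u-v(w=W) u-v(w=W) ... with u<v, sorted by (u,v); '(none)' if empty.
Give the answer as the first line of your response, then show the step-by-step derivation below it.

0-1(w=6) 1-2(w=2) 2-3(w=4) 3-6(w=3) 5-6(w=1)

step 1: add edge 0-1 (w=6); MST = {0-1(w=6)}
step 2: add edge 1-2 (w=2); MST = {0-1(w=6) 1-2(w=2)}
step 3: add edge 2-3 (w=4); MST = {0-1(w=6) 1-2(w=2) 2-3(w=4)}
step 4: add edge 3-6 (w=3); MST = {0-1(w=6) 1-2(w=2) 2-3(w=4) 3-6(w=3)}
step 5: add edge 5-6 (w=1); MST = {0-1(w=6) 1-2(w=2) 2-3(w=4) 3-6(w=3) 5-6(w=1)}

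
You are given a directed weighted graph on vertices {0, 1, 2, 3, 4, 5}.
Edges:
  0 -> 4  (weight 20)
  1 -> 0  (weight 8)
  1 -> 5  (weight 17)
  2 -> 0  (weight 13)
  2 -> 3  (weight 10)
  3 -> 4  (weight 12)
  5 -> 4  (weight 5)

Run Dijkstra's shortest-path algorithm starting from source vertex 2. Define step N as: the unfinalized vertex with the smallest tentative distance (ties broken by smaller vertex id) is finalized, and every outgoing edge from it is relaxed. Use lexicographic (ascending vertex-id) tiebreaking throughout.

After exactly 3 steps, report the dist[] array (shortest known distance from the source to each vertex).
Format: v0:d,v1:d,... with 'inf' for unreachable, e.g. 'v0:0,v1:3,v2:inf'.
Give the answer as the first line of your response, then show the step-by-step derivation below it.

v0:13,v1:inf,v2:0,v3:10,v4:22,v5:inf

step 1: dist = v0:13,v1:inf,v2:0,v3:10,v4:inf,v5:inf
step 2: dist = v0:13,v1:inf,v2:0,v3:10,v4:22,v5:inf
step 3: dist = v0:13,v1:inf,v2:0,v3:10,v4:22,v5:inf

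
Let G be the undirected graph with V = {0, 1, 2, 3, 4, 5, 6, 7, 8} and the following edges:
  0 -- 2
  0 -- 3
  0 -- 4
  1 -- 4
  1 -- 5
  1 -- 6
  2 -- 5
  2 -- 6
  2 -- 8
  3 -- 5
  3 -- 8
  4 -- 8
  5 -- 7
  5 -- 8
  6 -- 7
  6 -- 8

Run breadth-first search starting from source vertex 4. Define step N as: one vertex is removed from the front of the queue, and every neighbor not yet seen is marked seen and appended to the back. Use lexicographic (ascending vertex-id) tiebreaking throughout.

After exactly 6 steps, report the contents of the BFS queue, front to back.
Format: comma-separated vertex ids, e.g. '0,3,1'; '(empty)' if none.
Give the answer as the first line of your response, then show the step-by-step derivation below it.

5,6

step 1: dequeue 4; queue=[0,1,8]; order=4
step 2: dequeue 0; queue=[1,8,2,3]; order=4,0
step 3: dequeue 1; queue=[8,2,3,5,6]; order=4,0,1
step 4: dequeue 8; queue=[2,3,5,6]; order=4,0,1,8
step 5: dequeue 2; queue=[3,5,6]; order=4,0,1,8,2
step 6: dequeue 3; queue=[5,6]; order=4,0,1,8,2,3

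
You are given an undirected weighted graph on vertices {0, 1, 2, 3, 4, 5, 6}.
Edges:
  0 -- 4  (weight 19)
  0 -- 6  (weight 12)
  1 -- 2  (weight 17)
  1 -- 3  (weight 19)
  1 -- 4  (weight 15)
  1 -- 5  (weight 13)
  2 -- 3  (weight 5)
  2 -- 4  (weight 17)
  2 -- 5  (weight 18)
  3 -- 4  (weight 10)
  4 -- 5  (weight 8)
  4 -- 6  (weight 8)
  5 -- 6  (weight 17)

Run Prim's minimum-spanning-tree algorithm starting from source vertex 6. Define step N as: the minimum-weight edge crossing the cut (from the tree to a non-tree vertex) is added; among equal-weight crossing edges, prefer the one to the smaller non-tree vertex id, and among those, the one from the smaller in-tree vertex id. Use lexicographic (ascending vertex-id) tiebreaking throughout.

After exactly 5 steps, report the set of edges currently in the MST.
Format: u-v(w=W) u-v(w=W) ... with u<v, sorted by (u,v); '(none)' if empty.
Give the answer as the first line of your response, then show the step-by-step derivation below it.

0-6(w=12) 2-3(w=5) 3-4(w=10) 4-5(w=8) 4-6(w=8)

step 1: add edge 4-6 (w=8); MST = {4-6(w=8)}
step 2: add edge 4-5 (w=8); MST = {4-5(w=8) 4-6(w=8)}
step 3: add edge 3-4 (w=10); MST = {3-4(w=10) 4-5(w=8) 4-6(w=8)}
step 4: add edge 2-3 (w=5); MST = {2-3(w=5) 3-4(w=10) 4-5(w=8) 4-6(w=8)}
step 5: add edge 0-6 (w=12); MST = {0-6(w=12) 2-3(w=5) 3-4(w=10) 4-5(w=8) 4-6(w=8)}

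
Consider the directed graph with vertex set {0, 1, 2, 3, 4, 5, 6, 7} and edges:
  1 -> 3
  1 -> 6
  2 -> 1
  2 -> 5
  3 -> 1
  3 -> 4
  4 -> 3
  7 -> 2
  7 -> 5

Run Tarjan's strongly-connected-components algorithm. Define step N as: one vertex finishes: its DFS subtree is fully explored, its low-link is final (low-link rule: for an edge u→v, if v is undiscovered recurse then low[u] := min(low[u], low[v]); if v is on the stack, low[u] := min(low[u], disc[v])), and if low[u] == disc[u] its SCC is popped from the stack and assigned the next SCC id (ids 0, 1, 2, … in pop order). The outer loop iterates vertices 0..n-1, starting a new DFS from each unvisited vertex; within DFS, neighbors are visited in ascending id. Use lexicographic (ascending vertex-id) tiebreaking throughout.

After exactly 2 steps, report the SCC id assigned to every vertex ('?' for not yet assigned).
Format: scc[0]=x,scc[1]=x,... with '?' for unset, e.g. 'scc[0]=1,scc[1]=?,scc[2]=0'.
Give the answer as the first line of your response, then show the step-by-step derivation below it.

scc[0]=0,scc[1]=?,scc[2]=?,scc[3]=?,scc[4]=?,scc[5]=?,scc[6]=?,scc[7]=?

step 1: low=(low[0]=0,low[1]=?,low[2]=?,low[3]=?,low[4]=?,low[5]=?,low[6]=?,low[7]=?); scc=(scc[0]=0,scc[1]=?,scc[2]=?,scc[3]=?,scc[4]=?,scc[5]=?,scc[6]=?,scc[7]=?)
step 2: low=(low[0]=0,low[1]=1,low[2]=?,low[3]=1,low[4]=2,low[5]=?,low[6]=?,low[7]=?); scc=(scc[0]=0,scc[1]=?,scc[2]=?,scc[3]=?,scc[4]=?,scc[5]=?,scc[6]=?,scc[7]=?)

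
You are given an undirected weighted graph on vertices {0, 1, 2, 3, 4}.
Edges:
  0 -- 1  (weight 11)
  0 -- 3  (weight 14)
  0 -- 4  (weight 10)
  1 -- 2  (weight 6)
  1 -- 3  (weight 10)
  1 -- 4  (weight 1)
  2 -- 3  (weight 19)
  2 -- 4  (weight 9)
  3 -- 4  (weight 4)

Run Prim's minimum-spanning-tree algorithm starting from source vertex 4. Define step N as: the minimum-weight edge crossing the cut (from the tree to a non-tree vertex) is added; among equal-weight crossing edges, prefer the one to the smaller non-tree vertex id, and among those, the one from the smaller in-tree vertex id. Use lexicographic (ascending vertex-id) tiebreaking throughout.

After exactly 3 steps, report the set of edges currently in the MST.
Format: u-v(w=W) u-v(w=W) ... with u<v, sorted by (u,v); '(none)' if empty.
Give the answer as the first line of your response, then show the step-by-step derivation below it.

1-2(w=6) 1-4(w=1) 3-4(w=4)

step 1: add edge 1-4 (w=1); MST = {1-4(w=1)}
step 2: add edge 3-4 (w=4); MST = {1-4(w=1) 3-4(w=4)}
step 3: add edge 1-2 (w=6); MST = {1-2(w=6) 1-4(w=1) 3-4(w=4)}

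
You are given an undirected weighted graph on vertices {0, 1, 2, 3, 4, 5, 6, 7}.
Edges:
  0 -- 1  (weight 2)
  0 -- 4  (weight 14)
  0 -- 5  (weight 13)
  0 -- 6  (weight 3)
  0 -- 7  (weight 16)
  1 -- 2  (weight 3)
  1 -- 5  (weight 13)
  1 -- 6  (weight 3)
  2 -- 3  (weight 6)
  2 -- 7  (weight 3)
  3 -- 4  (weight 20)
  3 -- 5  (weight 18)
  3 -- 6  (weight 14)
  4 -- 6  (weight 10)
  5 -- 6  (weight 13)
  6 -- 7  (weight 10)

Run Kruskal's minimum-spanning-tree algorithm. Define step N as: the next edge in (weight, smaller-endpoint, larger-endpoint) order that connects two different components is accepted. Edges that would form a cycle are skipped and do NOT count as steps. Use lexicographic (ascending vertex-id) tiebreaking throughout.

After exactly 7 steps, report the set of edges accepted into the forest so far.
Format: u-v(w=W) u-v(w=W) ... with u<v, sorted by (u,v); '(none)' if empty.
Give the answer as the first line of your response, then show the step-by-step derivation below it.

0-1(w=2) 0-5(w=13) 0-6(w=3) 1-2(w=3) 2-3(w=6) 2-7(w=3) 4-6(w=10)

step 1: add edge 0-1 (w=2); MST = {0-1(w=2)}
step 2: add edge 0-6 (w=3); MST = {0-1(w=2) 0-6(w=3)}
step 3: add edge 1-2 (w=3); MST = {0-1(w=2) 0-6(w=3) 1-2(w=3)}
step 4: add edge 2-7 (w=3); MST = {0-1(w=2) 0-6(w=3) 1-2(w=3) 2-7(w=3)}
step 5: add edge 2-3 (w=6); MST = {0-1(w=2) 0-6(w=3) 1-2(w=3) 2-3(w=6) 2-7(w=3)}
step 6: add edge 4-6 (w=10); MST = {0-1(w=2) 0-6(w=3) 1-2(w=3) 2-3(w=6) 2-7(w=3) 4-6(w=10)}
step 7: add edge 0-5 (w=13); MST = {0-1(w=2) 0-5(w=13) 0-6(w=3) 1-2(w=3) 2-3(w=6) 2-7(w=3) 4-6(w=10)}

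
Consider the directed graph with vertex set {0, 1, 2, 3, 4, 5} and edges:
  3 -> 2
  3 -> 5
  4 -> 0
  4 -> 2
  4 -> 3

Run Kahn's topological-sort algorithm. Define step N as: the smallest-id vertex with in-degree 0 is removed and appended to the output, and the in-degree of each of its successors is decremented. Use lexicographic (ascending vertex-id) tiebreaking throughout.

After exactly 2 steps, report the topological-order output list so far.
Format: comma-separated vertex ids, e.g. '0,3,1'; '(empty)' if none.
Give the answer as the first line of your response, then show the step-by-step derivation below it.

1,4

step 1: output 1; order=[1]; indeg=(1,0,2,1,0,1)
step 2: output 4; order=[1,4]; indeg=(0,0,1,0,0,1)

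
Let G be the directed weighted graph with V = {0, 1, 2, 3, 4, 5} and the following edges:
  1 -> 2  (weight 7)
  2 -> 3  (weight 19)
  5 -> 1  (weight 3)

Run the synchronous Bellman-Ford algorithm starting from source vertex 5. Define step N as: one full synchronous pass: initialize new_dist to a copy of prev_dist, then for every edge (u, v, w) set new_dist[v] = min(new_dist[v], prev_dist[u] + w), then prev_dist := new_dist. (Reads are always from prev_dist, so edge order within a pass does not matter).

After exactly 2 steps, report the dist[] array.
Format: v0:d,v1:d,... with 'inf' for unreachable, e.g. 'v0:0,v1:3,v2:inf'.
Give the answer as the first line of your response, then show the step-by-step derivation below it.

v0:inf,v1:3,v2:10,v3:inf,v4:inf,v5:0

step 1: dist = v0:inf,v1:3,v2:inf,v3:inf,v4:inf,v5:0
step 2: dist = v0:inf,v1:3,v2:10,v3:inf,v4:inf,v5:0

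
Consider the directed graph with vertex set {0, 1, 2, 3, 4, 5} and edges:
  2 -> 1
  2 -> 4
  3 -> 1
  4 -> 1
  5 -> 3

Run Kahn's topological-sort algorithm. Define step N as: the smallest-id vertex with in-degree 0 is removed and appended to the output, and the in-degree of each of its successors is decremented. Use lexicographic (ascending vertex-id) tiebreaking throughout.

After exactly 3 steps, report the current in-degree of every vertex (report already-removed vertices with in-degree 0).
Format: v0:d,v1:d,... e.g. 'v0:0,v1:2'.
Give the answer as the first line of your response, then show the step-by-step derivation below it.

v0:0,v1:1,v2:0,v3:1,v4:0,v5:0

step 1: output 0; order=[0]; indeg=(0,3,0,1,1,0)
step 2: output 2; order=[0,2]; indeg=(0,2,0,1,0,0)
step 3: output 4; order=[0,2,4]; indeg=(0,1,0,1,0,0)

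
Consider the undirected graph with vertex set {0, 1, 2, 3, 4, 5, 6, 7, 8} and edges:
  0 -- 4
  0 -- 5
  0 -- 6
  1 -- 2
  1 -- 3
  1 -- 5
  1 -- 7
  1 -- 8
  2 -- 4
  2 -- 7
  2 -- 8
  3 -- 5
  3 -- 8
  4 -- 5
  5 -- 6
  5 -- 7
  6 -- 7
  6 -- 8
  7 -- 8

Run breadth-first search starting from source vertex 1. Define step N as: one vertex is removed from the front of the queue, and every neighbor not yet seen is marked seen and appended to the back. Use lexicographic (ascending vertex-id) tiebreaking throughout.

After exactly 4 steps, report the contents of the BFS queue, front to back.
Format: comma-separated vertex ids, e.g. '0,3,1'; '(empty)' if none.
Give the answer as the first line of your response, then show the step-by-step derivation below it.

7,8,4,0,6

step 1: dequeue 1; queue=[2,3,5,7,8]; order=1
step 2: dequeue 2; queue=[3,5,7,8,4]; order=1,2
step 3: dequeue 3; queue=[5,7,8,4]; order=1,2,3
step 4: dequeue 5; queue=[7,8,4,0,6]; order=1,2,3,5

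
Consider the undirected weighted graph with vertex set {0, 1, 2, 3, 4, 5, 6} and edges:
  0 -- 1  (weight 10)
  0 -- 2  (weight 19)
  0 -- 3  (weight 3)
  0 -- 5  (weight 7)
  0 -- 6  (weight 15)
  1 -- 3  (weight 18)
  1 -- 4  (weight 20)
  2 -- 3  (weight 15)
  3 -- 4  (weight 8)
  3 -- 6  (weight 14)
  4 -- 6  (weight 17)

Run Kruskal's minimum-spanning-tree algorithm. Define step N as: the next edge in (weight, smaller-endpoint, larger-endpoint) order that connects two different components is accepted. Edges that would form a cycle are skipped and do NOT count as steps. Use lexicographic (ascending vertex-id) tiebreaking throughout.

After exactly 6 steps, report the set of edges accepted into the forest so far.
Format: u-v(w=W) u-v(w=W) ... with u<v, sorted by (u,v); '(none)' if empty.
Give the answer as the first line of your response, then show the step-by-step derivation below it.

0-1(w=10) 0-3(w=3) 0-5(w=7) 2-3(w=15) 3-4(w=8) 3-6(w=14)

step 1: add edge 0-3 (w=3); MST = {0-3(w=3)}
step 2: add edge 0-5 (w=7); MST = {0-3(w=3) 0-5(w=7)}
step 3: add edge 3-4 (w=8); MST = {0-3(w=3) 0-5(w=7) 3-4(w=8)}
step 4: add edge 0-1 (w=10); MST = {0-1(w=10) 0-3(w=3) 0-5(w=7) 3-4(w=8)}
step 5: add edge 3-6 (w=14); MST = {0-1(w=10) 0-3(w=3) 0-5(w=7) 3-4(w=8) 3-6(w=14)}
step 6: add edge 2-3 (w=15); MST = {0-1(w=10) 0-3(w=3) 0-5(w=7) 2-3(w=15) 3-4(w=8) 3-6(w=14)}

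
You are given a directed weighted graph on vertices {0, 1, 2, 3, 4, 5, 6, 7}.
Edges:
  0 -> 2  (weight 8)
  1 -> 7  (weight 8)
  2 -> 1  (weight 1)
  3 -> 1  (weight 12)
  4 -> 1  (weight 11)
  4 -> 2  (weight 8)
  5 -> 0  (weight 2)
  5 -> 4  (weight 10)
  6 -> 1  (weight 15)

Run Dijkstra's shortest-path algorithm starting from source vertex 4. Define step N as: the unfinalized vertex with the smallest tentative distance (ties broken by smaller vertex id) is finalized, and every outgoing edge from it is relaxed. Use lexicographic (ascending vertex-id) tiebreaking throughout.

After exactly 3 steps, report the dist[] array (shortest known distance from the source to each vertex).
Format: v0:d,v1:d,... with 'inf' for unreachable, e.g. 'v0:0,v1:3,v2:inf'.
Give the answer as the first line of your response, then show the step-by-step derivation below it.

v0:inf,v1:9,v2:8,v3:inf,v4:0,v5:inf,v6:inf,v7:17

step 1: dist = v0:inf,v1:11,v2:8,v3:inf,v4:0,v5:inf,v6:inf,v7:inf
step 2: dist = v0:inf,v1:9,v2:8,v3:inf,v4:0,v5:inf,v6:inf,v7:inf
step 3: dist = v0:inf,v1:9,v2:8,v3:inf,v4:0,v5:inf,v6:inf,v7:17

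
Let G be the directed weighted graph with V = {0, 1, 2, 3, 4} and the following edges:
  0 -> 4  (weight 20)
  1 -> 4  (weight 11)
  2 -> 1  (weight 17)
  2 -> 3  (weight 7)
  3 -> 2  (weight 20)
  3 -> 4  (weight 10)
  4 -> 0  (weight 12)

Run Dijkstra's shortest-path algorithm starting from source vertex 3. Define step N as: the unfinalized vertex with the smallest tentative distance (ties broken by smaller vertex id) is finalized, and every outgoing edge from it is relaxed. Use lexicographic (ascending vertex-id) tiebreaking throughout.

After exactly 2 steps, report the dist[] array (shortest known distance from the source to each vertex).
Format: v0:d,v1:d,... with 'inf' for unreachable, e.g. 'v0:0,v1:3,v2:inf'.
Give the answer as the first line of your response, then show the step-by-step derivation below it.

v0:22,v1:inf,v2:20,v3:0,v4:10

step 1: dist = v0:inf,v1:inf,v2:20,v3:0,v4:10
step 2: dist = v0:22,v1:inf,v2:20,v3:0,v4:10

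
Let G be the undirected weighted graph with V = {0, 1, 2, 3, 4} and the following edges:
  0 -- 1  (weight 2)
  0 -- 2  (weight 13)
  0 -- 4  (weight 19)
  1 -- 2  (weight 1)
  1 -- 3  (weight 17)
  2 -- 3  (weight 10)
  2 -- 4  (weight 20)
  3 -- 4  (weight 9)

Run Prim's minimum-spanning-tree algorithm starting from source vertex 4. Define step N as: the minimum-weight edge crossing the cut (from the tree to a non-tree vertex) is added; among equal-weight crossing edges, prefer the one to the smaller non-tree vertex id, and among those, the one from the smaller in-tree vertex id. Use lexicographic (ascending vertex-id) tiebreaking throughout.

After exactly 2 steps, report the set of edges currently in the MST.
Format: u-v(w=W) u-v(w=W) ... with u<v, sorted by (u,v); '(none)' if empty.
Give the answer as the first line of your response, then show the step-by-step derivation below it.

2-3(w=10) 3-4(w=9)

step 1: add edge 3-4 (w=9); MST = {3-4(w=9)}
step 2: add edge 2-3 (w=10); MST = {2-3(w=10) 3-4(w=9)}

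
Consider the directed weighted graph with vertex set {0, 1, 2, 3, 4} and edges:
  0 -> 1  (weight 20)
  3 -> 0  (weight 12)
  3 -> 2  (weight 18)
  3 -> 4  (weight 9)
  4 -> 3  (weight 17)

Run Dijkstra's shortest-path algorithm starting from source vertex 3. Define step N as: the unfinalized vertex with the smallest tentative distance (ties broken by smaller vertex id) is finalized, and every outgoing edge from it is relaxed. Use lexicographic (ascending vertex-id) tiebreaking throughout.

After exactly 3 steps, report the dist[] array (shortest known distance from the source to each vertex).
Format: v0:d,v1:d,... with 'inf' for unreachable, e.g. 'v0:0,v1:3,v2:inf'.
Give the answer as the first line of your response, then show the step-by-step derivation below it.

v0:12,v1:32,v2:18,v3:0,v4:9

step 1: dist = v0:12,v1:inf,v2:18,v3:0,v4:9
step 2: dist = v0:12,v1:inf,v2:18,v3:0,v4:9
step 3: dist = v0:12,v1:32,v2:18,v3:0,v4:9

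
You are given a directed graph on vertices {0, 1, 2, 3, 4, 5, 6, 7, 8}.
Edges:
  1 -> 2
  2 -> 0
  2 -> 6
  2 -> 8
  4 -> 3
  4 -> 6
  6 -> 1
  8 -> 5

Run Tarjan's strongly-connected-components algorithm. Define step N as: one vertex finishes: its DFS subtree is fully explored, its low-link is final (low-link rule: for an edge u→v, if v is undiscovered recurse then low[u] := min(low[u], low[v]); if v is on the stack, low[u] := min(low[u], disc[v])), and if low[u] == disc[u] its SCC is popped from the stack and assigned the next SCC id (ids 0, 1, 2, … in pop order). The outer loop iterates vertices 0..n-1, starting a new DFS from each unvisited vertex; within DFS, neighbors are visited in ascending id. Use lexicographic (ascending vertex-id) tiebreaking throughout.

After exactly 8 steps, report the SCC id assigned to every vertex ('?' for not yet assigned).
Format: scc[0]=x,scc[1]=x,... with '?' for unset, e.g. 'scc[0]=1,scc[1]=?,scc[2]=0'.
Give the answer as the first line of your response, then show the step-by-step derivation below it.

scc[0]=0,scc[1]=3,scc[2]=3,scc[3]=4,scc[4]=5,scc[5]=1,scc[6]=3,scc[7]=?,scc[8]=2

step 1: low=(low[0]=0,low[1]=?,low[2]=?,low[3]=?,low[4]=?,low[5]=?,low[6]=?,low[7]=?,low[8]=?); scc=(scc[0]=0,scc[1]=?,scc[2]=?,scc[3]=?,scc[4]=?,scc[5]=?,scc[6]=?,scc[7]=?,scc[8]=?)
step 2: low=(low[0]=0,low[1]=1,low[2]=2,low[3]=?,low[4]=?,low[5]=?,low[6]=1,low[7]=?,low[8]=?); scc=(scc[0]=0,scc[1]=?,scc[2]=?,scc[3]=?,scc[4]=?,scc[5]=?,scc[6]=?,scc[7]=?,scc[8]=?)
step 3: low=(low[0]=0,low[1]=1,low[2]=1,low[3]=?,low[4]=?,low[5]=5,low[6]=1,low[7]=?,low[8]=4); scc=(scc[0]=0,scc[1]=?,scc[2]=?,scc[3]=?,scc[4]=?,scc[5]=1,scc[6]=?,scc[7]=?,scc[8]=?)
step 4: low=(low[0]=0,low[1]=1,low[2]=1,low[3]=?,low[4]=?,low[5]=5,low[6]=1,low[7]=?,low[8]=4); scc=(scc[0]=0,scc[1]=?,scc[2]=?,scc[3]=?,scc[4]=?,scc[5]=1,scc[6]=?,scc[7]=?,scc[8]=2)
step 5: low=(low[0]=0,low[1]=1,low[2]=1,low[3]=?,low[4]=?,low[5]=5,low[6]=1,low[7]=?,low[8]=4); scc=(scc[0]=0,scc[1]=?,scc[2]=?,scc[3]=?,scc[4]=?,scc[5]=1,scc[6]=?,scc[7]=?,scc[8]=2)
step 6: low=(low[0]=0,low[1]=1,low[2]=1,low[3]=?,low[4]=?,low[5]=5,low[6]=1,low[7]=?,low[8]=4); scc=(scc[0]=0,scc[1]=3,scc[2]=3,scc[3]=?,scc[4]=?,scc[5]=1,scc[6]=3,scc[7]=?,scc[8]=2)
step 7: low=(low[0]=0,low[1]=1,low[2]=1,low[3]=6,low[4]=?,low[5]=5,low[6]=1,low[7]=?,low[8]=4); scc=(scc[0]=0,scc[1]=3,scc[2]=3,scc[3]=4,scc[4]=?,scc[5]=1,scc[6]=3,scc[7]=?,scc[8]=2)
step 8: low=(low[0]=0,low[1]=1,low[2]=1,low[3]=6,low[4]=7,low[5]=5,low[6]=1,low[7]=?,low[8]=4); scc=(scc[0]=0,scc[1]=3,scc[2]=3,scc[3]=4,scc[4]=5,scc[5]=1,scc[6]=3,scc[7]=?,scc[8]=2)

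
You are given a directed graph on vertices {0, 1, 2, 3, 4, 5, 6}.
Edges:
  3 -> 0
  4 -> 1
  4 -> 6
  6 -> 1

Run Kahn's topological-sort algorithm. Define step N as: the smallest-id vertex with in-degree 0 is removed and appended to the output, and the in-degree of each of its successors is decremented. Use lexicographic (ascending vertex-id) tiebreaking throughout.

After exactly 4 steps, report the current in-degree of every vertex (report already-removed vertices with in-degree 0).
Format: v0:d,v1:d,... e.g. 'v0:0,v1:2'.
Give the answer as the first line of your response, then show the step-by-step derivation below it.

v0:0,v1:1,v2:0,v3:0,v4:0,v5:0,v6:0

step 1: output 2; order=[2]; indeg=(1,2,0,0,0,0,1)
step 2: output 3; order=[2,3]; indeg=(0,2,0,0,0,0,1)
step 3: output 0; order=[2,3,0]; indeg=(0,2,0,0,0,0,1)
step 4: output 4; order=[2,3,0,4]; indeg=(0,1,0,0,0,0,0)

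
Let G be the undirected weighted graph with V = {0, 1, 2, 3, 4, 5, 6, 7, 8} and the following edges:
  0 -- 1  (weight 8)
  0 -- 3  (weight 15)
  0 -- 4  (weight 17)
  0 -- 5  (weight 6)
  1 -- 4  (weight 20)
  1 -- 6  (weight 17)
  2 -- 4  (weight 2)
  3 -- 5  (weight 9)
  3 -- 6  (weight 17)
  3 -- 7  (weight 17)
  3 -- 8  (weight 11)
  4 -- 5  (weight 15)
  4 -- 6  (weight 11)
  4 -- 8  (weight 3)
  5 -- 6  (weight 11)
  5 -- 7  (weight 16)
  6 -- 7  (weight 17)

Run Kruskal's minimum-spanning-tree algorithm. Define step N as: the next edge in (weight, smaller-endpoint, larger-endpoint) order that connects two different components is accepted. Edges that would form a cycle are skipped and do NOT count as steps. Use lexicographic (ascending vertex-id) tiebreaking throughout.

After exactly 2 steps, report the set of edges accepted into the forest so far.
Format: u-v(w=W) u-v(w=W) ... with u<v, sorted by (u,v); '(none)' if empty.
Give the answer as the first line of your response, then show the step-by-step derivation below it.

2-4(w=2) 4-8(w=3)

step 1: add edge 2-4 (w=2); MST = {2-4(w=2)}
step 2: add edge 4-8 (w=3); MST = {2-4(w=2) 4-8(w=3)}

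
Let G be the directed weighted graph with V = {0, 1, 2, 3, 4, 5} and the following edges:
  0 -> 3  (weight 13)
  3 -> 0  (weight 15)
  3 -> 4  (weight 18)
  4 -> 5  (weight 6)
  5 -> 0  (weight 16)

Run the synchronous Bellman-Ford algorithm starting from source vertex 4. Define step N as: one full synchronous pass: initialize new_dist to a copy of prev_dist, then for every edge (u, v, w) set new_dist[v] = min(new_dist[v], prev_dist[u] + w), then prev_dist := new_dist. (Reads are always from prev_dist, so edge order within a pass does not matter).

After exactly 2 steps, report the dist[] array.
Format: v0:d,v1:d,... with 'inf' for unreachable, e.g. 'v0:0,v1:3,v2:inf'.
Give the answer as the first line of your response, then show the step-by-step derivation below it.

v0:22,v1:inf,v2:inf,v3:inf,v4:0,v5:6

step 1: dist = v0:inf,v1:inf,v2:inf,v3:inf,v4:0,v5:6
step 2: dist = v0:22,v1:inf,v2:inf,v3:inf,v4:0,v5:6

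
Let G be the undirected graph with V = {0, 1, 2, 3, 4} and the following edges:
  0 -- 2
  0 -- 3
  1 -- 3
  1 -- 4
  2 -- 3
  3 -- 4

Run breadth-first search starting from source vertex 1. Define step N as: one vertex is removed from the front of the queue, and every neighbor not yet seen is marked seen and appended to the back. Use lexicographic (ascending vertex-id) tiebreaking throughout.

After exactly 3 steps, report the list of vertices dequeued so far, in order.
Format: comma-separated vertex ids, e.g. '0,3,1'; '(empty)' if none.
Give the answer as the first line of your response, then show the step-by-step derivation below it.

1,3,4

step 1: dequeue 1; queue=[3,4]; order=1
step 2: dequeue 3; queue=[4,0,2]; order=1,3
step 3: dequeue 4; queue=[0,2]; order=1,3,4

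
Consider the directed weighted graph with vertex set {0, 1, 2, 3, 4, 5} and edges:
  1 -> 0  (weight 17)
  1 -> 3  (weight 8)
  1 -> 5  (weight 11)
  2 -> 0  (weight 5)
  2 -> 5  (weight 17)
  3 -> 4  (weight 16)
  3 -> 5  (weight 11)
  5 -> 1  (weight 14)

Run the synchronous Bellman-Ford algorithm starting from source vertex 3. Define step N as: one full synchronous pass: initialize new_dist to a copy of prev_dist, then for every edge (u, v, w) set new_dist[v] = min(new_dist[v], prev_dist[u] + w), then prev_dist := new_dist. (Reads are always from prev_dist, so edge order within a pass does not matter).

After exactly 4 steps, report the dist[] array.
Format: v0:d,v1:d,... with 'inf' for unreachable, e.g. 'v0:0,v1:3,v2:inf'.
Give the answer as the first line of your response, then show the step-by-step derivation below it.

v0:42,v1:25,v2:inf,v3:0,v4:16,v5:11

step 1: dist = v0:inf,v1:inf,v2:inf,v3:0,v4:16,v5:11
step 2: dist = v0:inf,v1:25,v2:inf,v3:0,v4:16,v5:11
step 3: dist = v0:42,v1:25,v2:inf,v3:0,v4:16,v5:11
step 4: dist = v0:42,v1:25,v2:inf,v3:0,v4:16,v5:11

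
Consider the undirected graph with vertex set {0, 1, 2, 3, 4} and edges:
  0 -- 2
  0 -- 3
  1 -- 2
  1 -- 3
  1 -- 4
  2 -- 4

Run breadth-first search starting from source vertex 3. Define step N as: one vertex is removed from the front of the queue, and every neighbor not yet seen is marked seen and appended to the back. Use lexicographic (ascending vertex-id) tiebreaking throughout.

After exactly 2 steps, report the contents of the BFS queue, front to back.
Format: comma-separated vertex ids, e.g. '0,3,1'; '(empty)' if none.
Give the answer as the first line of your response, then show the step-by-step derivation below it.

1,2

step 1: dequeue 3; queue=[0,1]; order=3
step 2: dequeue 0; queue=[1,2]; order=3,0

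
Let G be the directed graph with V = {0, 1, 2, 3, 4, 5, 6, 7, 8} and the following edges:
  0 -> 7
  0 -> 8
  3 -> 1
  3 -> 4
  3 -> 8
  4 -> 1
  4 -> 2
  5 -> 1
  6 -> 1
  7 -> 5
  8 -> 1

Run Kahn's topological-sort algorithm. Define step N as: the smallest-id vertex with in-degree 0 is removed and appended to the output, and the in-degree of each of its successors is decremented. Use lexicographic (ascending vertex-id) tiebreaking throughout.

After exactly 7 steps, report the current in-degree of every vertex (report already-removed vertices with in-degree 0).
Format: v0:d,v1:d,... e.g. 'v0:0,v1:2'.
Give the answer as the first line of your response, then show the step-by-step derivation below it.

v0:0,v1:1,v2:0,v3:0,v4:0,v5:0,v6:0,v7:0,v8:0

step 1: output 0; order=[0]; indeg=(0,5,1,0,1,1,0,0,1)
step 2: output 3; order=[0,3]; indeg=(0,4,1,0,0,1,0,0,0)
step 3: output 4; order=[0,3,4]; indeg=(0,3,0,0,0,1,0,0,0)
step 4: output 2; order=[0,3,4,2]; indeg=(0,3,0,0,0,1,0,0,0)
step 5: output 6; order=[0,3,4,2,6]; indeg=(0,2,0,0,0,1,0,0,0)
step 6: output 7; order=[0,3,4,2,6,7]; indeg=(0,2,0,0,0,0,0,0,0)
step 7: output 5; order=[0,3,4,2,6,7,5]; indeg=(0,1,0,0,0,0,0,0,0)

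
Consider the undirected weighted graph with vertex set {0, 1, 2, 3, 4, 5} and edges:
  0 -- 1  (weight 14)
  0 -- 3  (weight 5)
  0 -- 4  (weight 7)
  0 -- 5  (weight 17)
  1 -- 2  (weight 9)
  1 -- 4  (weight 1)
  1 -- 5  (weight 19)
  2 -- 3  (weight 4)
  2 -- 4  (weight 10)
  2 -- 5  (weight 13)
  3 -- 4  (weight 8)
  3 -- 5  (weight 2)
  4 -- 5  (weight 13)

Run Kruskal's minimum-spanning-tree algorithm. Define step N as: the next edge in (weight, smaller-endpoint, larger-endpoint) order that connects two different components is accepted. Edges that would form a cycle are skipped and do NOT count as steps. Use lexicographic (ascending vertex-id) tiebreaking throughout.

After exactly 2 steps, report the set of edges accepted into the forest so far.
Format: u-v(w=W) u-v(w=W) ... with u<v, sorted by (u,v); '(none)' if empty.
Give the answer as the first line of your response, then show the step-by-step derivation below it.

1-4(w=1) 3-5(w=2)

step 1: add edge 1-4 (w=1); MST = {1-4(w=1)}
step 2: add edge 3-5 (w=2); MST = {1-4(w=1) 3-5(w=2)}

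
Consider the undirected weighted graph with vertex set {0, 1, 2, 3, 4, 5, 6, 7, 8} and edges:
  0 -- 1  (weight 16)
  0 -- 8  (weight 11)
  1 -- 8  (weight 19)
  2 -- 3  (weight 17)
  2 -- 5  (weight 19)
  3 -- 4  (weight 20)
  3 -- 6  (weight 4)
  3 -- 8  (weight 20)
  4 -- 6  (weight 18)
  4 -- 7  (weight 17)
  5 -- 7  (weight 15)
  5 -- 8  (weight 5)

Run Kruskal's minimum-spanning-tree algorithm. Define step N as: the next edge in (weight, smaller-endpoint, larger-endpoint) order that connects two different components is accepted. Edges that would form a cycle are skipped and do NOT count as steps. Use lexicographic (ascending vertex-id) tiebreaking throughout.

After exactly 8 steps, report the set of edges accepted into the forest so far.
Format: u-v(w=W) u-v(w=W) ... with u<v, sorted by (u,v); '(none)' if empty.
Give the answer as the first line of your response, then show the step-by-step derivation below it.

0-1(w=16) 0-8(w=11) 2-3(w=17) 3-6(w=4) 4-6(w=18) 4-7(w=17) 5-7(w=15) 5-8(w=5)

step 1: add edge 3-6 (w=4); MST = {3-6(w=4)}
step 2: add edge 5-8 (w=5); MST = {3-6(w=4) 5-8(w=5)}
step 3: add edge 0-8 (w=11); MST = {0-8(w=11) 3-6(w=4) 5-8(w=5)}
step 4: add edge 5-7 (w=15); MST = {0-8(w=11) 3-6(w=4) 5-7(w=15) 5-8(w=5)}
step 5: add edge 0-1 (w=16); MST = {0-1(w=16) 0-8(w=11) 3-6(w=4) 5-7(w=15) 5-8(w=5)}
step 6: add edge 2-3 (w=17); MST = {0-1(w=16) 0-8(w=11) 2-3(w=17) 3-6(w=4) 5-7(w=15) 5-8(w=5)}
step 7: add edge 4-7 (w=17); MST = {0-1(w=16) 0-8(w=11) 2-3(w=17) 3-6(w=4) 4-7(w=17) 5-7(w=15) 5-8(w=5)}
step 8: add edge 4-6 (w=18); MST = {0-1(w=16) 0-8(w=11) 2-3(w=17) 3-6(w=4) 4-6(w=18) 4-7(w=17) 5-7(w=15) 5-8(w=5)}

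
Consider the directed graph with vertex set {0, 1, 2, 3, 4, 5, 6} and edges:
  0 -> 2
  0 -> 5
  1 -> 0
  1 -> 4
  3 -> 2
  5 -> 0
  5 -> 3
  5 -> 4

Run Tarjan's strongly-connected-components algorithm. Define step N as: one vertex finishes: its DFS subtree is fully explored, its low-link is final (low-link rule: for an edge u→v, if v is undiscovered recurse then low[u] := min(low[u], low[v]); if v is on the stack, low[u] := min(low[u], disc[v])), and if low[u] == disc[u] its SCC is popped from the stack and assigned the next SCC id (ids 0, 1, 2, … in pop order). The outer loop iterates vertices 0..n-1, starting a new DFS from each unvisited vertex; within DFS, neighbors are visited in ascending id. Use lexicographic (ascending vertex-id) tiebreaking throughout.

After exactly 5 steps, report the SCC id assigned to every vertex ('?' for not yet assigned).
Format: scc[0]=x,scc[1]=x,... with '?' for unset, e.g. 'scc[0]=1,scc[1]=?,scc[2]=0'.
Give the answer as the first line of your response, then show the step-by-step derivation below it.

scc[0]=3,scc[1]=?,scc[2]=0,scc[3]=1,scc[4]=2,scc[5]=3,scc[6]=?

step 1: low=(low[0]=0,low[1]=?,low[2]=1,low[3]=?,low[4]=?,low[5]=?,low[6]=?); scc=(scc[0]=?,scc[1]=?,scc[2]=0,scc[3]=?,scc[4]=?,scc[5]=?,scc[6]=?)
step 2: low=(low[0]=0,low[1]=?,low[2]=1,low[3]=3,low[4]=?,low[5]=0,low[6]=?); scc=(scc[0]=?,scc[1]=?,scc[2]=0,scc[3]=1,scc[4]=?,scc[5]=?,scc[6]=?)
step 3: low=(low[0]=0,low[1]=?,low[2]=1,low[3]=3,low[4]=4,low[5]=0,low[6]=?); scc=(scc[0]=?,scc[1]=?,scc[2]=0,scc[3]=1,scc[4]=2,scc[5]=?,scc[6]=?)
step 4: low=(low[0]=0,low[1]=?,low[2]=1,low[3]=3,low[4]=4,low[5]=0,low[6]=?); scc=(scc[0]=?,scc[1]=?,scc[2]=0,scc[3]=1,scc[4]=2,scc[5]=?,scc[6]=?)
step 5: low=(low[0]=0,low[1]=?,low[2]=1,low[3]=3,low[4]=4,low[5]=0,low[6]=?); scc=(scc[0]=3,scc[1]=?,scc[2]=0,scc[3]=1,scc[4]=2,scc[5]=3,scc[6]=?)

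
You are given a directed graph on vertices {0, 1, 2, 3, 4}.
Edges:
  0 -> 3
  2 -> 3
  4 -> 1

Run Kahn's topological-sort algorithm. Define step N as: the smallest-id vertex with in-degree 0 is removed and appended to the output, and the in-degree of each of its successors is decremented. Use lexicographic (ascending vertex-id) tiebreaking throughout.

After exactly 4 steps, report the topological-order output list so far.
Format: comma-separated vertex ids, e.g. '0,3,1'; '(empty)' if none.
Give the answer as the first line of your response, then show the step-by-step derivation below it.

0,2,3,4

step 1: output 0; order=[0]; indeg=(0,1,0,1,0)
step 2: output 2; order=[0,2]; indeg=(0,1,0,0,0)
step 3: output 3; order=[0,2,3]; indeg=(0,1,0,0,0)
step 4: output 4; order=[0,2,3,4]; indeg=(0,0,0,0,0)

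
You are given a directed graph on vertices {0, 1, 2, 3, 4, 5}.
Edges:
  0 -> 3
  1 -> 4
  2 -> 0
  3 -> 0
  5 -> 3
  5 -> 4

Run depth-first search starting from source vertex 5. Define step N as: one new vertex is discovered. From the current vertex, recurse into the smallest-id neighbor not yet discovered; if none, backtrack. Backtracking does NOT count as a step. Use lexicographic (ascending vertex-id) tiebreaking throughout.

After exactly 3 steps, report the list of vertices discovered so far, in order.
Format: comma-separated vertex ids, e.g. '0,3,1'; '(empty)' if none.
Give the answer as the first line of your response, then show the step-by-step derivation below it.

5,3,0

step 1: discover 5; path=5; order=5
step 2: discover 3; path=5>3; order=5,3
step 3: discover 0; path=5>3>0; order=5,3,0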